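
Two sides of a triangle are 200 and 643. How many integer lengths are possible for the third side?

399

The third side lies in the open interval (443, 843).
Integers from 444 to 842 inclusive: 842 − 444 + 1 = 399.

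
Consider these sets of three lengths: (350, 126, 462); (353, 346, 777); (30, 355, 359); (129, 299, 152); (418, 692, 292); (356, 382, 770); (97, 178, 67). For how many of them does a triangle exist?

(126,350,462): 126+350 > 462 → valid
(346,353,777): 346+353 ≤ 777 → not valid
(30,355,359): 30+355 > 359 → valid
(129,152,299): 129+152 ≤ 299 → not valid
(292,418,692): 292+418 > 692 → valid
(356,382,770): 356+382 ≤ 770 → not valid
(67,97,178): 67+97 ≤ 178 → not valid
3 of the 7 triples form a triangle.

3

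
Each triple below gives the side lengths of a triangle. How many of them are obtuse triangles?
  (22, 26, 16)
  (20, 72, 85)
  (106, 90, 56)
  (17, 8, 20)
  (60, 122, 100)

3

(22,26,16): 16²+22² = 740 > 676 = 26² → acute
(20,72,85): 20²+72² = 5584 < 7225 = 85² → obtuse
(106,90,56): 56²+90² = 11236 = 106² → right
(17,8,20): 8²+17² = 353 < 400 = 20² → obtuse
(60,122,100): 60²+100² = 13600 < 14884 = 122² → obtuse
3 of the 5 are obtuse.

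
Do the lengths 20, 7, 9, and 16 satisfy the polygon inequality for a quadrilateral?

Yes

A quadrilateral exists iff every side is shorter than the sum of the others — equivalently, the longest side is less than the sum of the rest.
Longest side 20 < 32 (sum of the remaining 3), so yes.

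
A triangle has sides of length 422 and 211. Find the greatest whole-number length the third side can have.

632

The third side must be strictly less than 422 + 211 = 633.
The largest integer below 633 is 632.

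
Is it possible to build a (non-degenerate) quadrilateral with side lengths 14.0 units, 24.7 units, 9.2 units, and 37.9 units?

A quadrilateral exists iff every side is shorter than the sum of the others — equivalently, the longest side is less than the sum of the rest.
Longest side 37.9 < 47.9 (sum of the remaining 3), so yes.

Yes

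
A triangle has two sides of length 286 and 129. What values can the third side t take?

By the triangle inequality, t must be less than 286 + 129 = 415 and greater than |286 − 129| = 157.

157 < t < 415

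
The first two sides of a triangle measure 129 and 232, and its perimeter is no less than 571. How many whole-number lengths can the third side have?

Triangle inequality: 103 < x < 361. Perimeter ≥ 571 gives x ≥ 571 − 129 − 232 = 210.
So 210 ≤ x < 361; integers 210 through 360: 151 values.

151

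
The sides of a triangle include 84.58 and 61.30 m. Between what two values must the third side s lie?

23.28 < s < 145.88

By the triangle inequality, s must be less than 84.58 + 61.30 = 145.88 and greater than |84.58 − 61.30| = 23.28.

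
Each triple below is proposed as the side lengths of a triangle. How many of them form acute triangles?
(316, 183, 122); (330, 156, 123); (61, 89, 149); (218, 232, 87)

1

(316,183,122): 122+183 ≤ 316, not a triangle
(330,156,123): 123+156 ≤ 330, not a triangle
(61,89,149): 61²+89² = 11642 < 22201 = 149² → obtuse
(218,232,87): 87²+218² = 55093 > 53824 = 232² → acute
1 of the 4 is acute.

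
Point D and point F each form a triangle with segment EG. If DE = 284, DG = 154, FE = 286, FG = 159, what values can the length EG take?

130 < EG < 438

From triangle DEG: |284 − 154| < EG < 284 + 154, i.e. 130 < EG < 438.
From triangle FEG: 127 < EG < 445.
Both must hold, so EG lies in the intersection.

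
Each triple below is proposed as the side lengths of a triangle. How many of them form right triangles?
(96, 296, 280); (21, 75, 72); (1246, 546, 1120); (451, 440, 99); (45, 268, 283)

(96,296,280): 96²+280² = 87616 = 296² → right
(21,75,72): 21²+72² = 5625 = 75² → right
(1246,546,1120): 546²+1120² = 1552516 = 1246² → right
(451,440,99): 99²+440² = 203401 = 451² → right
(45,268,283): 45²+268² = 73849 < 80089 = 283² → obtuse
4 of the 5 are right.

4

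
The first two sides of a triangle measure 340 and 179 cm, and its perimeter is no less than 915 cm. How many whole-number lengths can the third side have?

Triangle inequality: 161 < x < 519. Perimeter ≥ 915 gives x ≥ 915 − 340 − 179 = 396.
So 396 ≤ x < 519; integers 396 through 518: 123 values.

123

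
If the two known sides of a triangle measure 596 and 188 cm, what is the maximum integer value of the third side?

The third side must be strictly less than 596 + 188 = 784.
The largest integer below 784 is 783.

783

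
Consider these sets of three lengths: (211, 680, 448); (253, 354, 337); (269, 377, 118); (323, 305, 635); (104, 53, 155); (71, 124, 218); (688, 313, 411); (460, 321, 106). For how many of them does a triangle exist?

(211,448,680): 211+448 ≤ 680 → not valid
(253,337,354): 253+337 > 354 → valid
(118,269,377): 118+269 > 377 → valid
(305,323,635): 305+323 ≤ 635 → not valid
(53,104,155): 53+104 > 155 → valid
(71,124,218): 71+124 ≤ 218 → not valid
(313,411,688): 313+411 > 688 → valid
(106,321,460): 106+321 ≤ 460 → not valid
4 of the 8 triples form a triangle.

4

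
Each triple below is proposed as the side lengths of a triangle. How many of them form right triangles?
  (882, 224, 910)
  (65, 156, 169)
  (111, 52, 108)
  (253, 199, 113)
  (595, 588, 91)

3

(882,224,910): 224²+882² = 828100 = 910² → right
(65,156,169): 65²+156² = 28561 = 169² → right
(111,52,108): 52²+108² = 14368 > 12321 = 111² → acute
(253,199,113): 113²+199² = 52370 < 64009 = 253² → obtuse
(595,588,91): 91²+588² = 354025 = 595² → right
3 of the 5 are right.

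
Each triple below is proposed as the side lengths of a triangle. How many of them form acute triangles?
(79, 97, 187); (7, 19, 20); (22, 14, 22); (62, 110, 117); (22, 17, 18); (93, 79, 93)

5

(79,97,187): 79+97 ≤ 187, not a triangle
(7,19,20): 7²+19² = 410 > 400 = 20² → acute
(22,14,22): 14²+22² = 680 > 484 = 22² → acute
(62,110,117): 62²+110² = 15944 > 13689 = 117² → acute
(22,17,18): 17²+18² = 613 > 484 = 22² → acute
(93,79,93): 79²+93² = 14890 > 8649 = 93² → acute
5 of the 6 are acute.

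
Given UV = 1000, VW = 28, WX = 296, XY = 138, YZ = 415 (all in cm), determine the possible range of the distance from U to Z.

123 ≤ UZ ≤ 1877 cm

The maximum is all hops collinear in one direction: 1000 + 28 + 296 + 138 + 415 = 1877.
The longest hop is 1000; the others sum to 877. Folding the others back against it leaves at least 1000 − 877 = 123.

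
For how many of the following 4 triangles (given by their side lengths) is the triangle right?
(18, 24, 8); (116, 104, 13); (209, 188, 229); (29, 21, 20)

1

(18,24,8): 8²+18² = 388 < 576 = 24² → obtuse
(116,104,13): 13²+104² = 10985 < 13456 = 116² → obtuse
(209,188,229): 188²+209² = 79025 > 52441 = 229² → acute
(29,21,20): 20²+21² = 841 = 29² → right
1 of the 4 is right.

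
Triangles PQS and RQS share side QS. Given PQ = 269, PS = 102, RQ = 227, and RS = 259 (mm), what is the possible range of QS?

From triangle PQS: |269 − 102| < QS < 269 + 102, i.e. 167 < QS < 371.
From triangle RQS: 32 < QS < 486.
Both must hold, so QS lies in the intersection.

167 < QS < 371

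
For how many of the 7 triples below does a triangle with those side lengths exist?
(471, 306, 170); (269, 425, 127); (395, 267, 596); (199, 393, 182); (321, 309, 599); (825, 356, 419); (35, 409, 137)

3

(170,306,471): 170+306 > 471 → valid
(127,269,425): 127+269 ≤ 425 → not valid
(267,395,596): 267+395 > 596 → valid
(182,199,393): 182+199 ≤ 393 → not valid
(309,321,599): 309+321 > 599 → valid
(356,419,825): 356+419 ≤ 825 → not valid
(35,137,409): 35+137 ≤ 409 → not valid
3 of the 7 triples form a triangle.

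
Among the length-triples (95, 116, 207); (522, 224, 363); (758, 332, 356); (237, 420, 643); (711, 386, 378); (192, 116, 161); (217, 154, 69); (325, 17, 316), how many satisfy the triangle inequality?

7

(95,116,207): 95+116 > 207 → valid
(224,363,522): 224+363 > 522 → valid
(332,356,758): 332+356 ≤ 758 → not valid
(237,420,643): 237+420 > 643 → valid
(378,386,711): 378+386 > 711 → valid
(116,161,192): 116+161 > 192 → valid
(69,154,217): 69+154 > 217 → valid
(17,316,325): 17+316 > 325 → valid
7 of the 8 triples form a triangle.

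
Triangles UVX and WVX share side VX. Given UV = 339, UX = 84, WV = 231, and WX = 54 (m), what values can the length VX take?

From triangle UVX: |339 − 84| < VX < 339 + 84, i.e. 255 < VX < 423.
From triangle WVX: 177 < VX < 285.
Both must hold, so VX lies in the intersection.

255 < VX < 285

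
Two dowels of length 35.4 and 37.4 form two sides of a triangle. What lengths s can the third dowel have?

2.0 < s < 72.8

By the triangle inequality, s must be less than 35.4 + 37.4 = 72.8 and greater than |35.4 − 37.4| = 2.0.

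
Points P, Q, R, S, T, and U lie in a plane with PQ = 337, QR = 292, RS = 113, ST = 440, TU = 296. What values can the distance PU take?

The maximum is all hops collinear in one direction: 337 + 292 + 113 + 440 + 296 = 1478.
The longest hop is 440; the others sum to 1038. Since 440 ≤ 1038, the path can fold back on itself completely, so the minimum distance is 0.

0 ≤ PU ≤ 1478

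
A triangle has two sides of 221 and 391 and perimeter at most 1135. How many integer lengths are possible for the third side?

353

Triangle inequality: 170 < x < 612. Perimeter ≤ 1135 gives x ≤ 1135 − 221 − 391 = 523.
So 170 < x ≤ 523; integers 171 through 523: 353 values.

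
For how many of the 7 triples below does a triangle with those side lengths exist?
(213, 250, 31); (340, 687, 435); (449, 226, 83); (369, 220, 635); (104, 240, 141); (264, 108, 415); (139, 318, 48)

(31,213,250): 31+213 ≤ 250 → not valid
(340,435,687): 340+435 > 687 → valid
(83,226,449): 83+226 ≤ 449 → not valid
(220,369,635): 220+369 ≤ 635 → not valid
(104,141,240): 104+141 > 240 → valid
(108,264,415): 108+264 ≤ 415 → not valid
(48,139,318): 48+139 ≤ 318 → not valid
2 of the 7 triples form a triangle.

2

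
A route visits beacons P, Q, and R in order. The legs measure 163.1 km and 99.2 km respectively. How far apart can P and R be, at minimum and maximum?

63.9 ≤ PR ≤ 262.3 km

By the triangle inequality, |163.1 − 99.2| ≤ PR ≤ 163.1 + 99.2.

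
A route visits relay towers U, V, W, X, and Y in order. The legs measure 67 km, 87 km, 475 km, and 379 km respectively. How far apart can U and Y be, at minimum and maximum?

0 ≤ UY ≤ 1008 km

The maximum is all hops collinear in one direction: 67 + 87 + 475 + 379 = 1008.
The longest hop is 475; the others sum to 533. Since 475 ≤ 533, the path can fold back on itself completely, so the minimum distance is 0.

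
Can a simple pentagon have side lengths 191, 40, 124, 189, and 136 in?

Yes

A pentagon exists iff every side is shorter than the sum of the others — equivalently, the longest side is less than the sum of the rest.
Longest side 191 < 489 (sum of the remaining 4), so yes.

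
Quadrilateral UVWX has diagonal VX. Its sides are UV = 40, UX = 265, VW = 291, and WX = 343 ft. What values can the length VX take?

From triangle UVX: |40 − 265| < VX < 40 + 265, i.e. 225 < VX < 305.
From triangle WVX: 52 < VX < 634.
Both must hold, so VX lies in the intersection.

225 < VX < 305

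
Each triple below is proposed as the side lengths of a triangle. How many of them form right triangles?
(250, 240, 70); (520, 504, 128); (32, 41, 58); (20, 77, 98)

2

(250,240,70): 70²+240² = 62500 = 250² → right
(520,504,128): 128²+504² = 270400 = 520² → right
(32,41,58): 32²+41² = 2705 < 3364 = 58² → obtuse
(20,77,98): 20+77 ≤ 98, not a triangle
2 of the 4 are right.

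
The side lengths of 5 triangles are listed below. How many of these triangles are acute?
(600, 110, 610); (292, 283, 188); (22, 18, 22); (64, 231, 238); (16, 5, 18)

3

(600,110,610): 110²+600² = 372100 = 610² → right
(292,283,188): 188²+283² = 115433 > 85264 = 292² → acute
(22,18,22): 18²+22² = 808 > 484 = 22² → acute
(64,231,238): 64²+231² = 57457 > 56644 = 238² → acute
(16,5,18): 5²+16² = 281 < 324 = 18² → obtuse
3 of the 5 are acute.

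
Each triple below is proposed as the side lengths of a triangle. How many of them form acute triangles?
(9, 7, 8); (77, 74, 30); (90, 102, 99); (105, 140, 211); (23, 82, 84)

(9,7,8): 7²+8² = 113 > 81 = 9² → acute
(77,74,30): 30²+74² = 6376 > 5929 = 77² → acute
(90,102,99): 90²+99² = 17901 > 10404 = 102² → acute
(105,140,211): 105²+140² = 30625 < 44521 = 211² → obtuse
(23,82,84): 23²+82² = 7253 > 7056 = 84² → acute
4 of the 5 are acute.

4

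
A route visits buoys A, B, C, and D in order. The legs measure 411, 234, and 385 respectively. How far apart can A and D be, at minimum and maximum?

The maximum is all hops collinear in one direction: 411 + 234 + 385 = 1030.
The longest hop is 411; the others sum to 619. Since 411 ≤ 619, the path can fold back on itself completely, so the minimum distance is 0.

0 ≤ AD ≤ 1030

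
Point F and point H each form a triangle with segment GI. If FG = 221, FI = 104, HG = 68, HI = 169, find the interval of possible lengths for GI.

117 < GI < 237

From triangle FGI: |221 − 104| < GI < 221 + 104, i.e. 117 < GI < 325.
From triangle HGI: 101 < GI < 237.
Both must hold, so GI lies in the intersection.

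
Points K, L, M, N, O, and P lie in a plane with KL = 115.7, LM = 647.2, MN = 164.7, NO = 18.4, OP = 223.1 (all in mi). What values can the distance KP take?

The maximum is all hops collinear in one direction: 115.7 + 647.2 + 164.7 + 18.4 + 223.1 = 1169.1.
The longest hop is 647.2; the others sum to 521.9. Folding the others back against it leaves at least 647.2 − 521.9 = 125.3.

125.3 ≤ KP ≤ 1169.1 mi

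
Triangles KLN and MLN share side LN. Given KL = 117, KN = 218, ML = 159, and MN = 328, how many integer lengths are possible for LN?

165

From triangle KLN: 101 < LN < 335.
From triangle MLN: 169 < LN < 487.
Intersection: 169 < LN < 335, so integers 170 through 334: 165 values.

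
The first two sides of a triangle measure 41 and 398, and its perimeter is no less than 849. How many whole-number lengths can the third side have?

Triangle inequality: 357 < x < 439. Perimeter ≥ 849 gives x ≥ 849 − 41 − 398 = 410.
So 410 ≤ x < 439; integers 410 through 438: 29 values.

29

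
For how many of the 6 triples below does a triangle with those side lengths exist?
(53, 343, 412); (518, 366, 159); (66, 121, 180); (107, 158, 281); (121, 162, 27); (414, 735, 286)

2

(53,343,412): 53+343 ≤ 412 → not valid
(159,366,518): 159+366 > 518 → valid
(66,121,180): 66+121 > 180 → valid
(107,158,281): 107+158 ≤ 281 → not valid
(27,121,162): 27+121 ≤ 162 → not valid
(286,414,735): 286+414 ≤ 735 → not valid
2 of the 6 triples form a triangle.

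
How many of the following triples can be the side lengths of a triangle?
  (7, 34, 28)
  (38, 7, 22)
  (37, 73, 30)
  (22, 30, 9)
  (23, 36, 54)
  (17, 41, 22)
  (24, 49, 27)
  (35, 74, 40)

5

(7,28,34): 7+28 > 34 → valid
(7,22,38): 7+22 ≤ 38 → not valid
(30,37,73): 30+37 ≤ 73 → not valid
(9,22,30): 9+22 > 30 → valid
(23,36,54): 23+36 > 54 → valid
(17,22,41): 17+22 ≤ 41 → not valid
(24,27,49): 24+27 > 49 → valid
(35,40,74): 35+40 > 74 → valid
5 of the 8 triples form a triangle.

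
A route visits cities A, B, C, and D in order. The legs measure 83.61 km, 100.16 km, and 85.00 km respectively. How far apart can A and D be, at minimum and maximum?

The maximum is all hops collinear in one direction: 83.61 + 100.16 + 85.00 = 268.77.
The longest hop is 100.16; the others sum to 168.61. Since 100.16 ≤ 168.61, the path can fold back on itself completely, so the minimum distance is 0.

0 ≤ AD ≤ 268.77 km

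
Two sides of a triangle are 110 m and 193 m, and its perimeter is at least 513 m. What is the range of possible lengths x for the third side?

210 ≤ x < 303

Triangle inequality alone gives 83 < x < 303.
The perimeter condition gives x ≥ 513 − 110 − 193 = 210.
Intersecting the two: 210 ≤ x < 303.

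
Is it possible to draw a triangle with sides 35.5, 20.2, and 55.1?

Yes

The longest side is 55.1, and the other two sum to 55.7.
Since 55.7 > 55.1, the triangle inequality holds.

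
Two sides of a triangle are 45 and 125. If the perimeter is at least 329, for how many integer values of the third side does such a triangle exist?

11

Triangle inequality: 80 < x < 170. Perimeter ≥ 329 gives x ≥ 329 − 45 − 125 = 159.
So 159 ≤ x < 170; integers 159 through 169: 11 values.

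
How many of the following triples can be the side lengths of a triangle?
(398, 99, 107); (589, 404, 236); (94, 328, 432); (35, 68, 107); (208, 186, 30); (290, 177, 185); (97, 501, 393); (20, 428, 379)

3

(99,107,398): 99+107 ≤ 398 → not valid
(236,404,589): 236+404 > 589 → valid
(94,328,432): 94+328 ≤ 432 → not valid
(35,68,107): 35+68 ≤ 107 → not valid
(30,186,208): 30+186 > 208 → valid
(177,185,290): 177+185 > 290 → valid
(97,393,501): 97+393 ≤ 501 → not valid
(20,379,428): 20+379 ≤ 428 → not valid
3 of the 8 triples form a triangle.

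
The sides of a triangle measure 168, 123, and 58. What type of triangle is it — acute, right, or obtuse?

obtuse

Compare the square of the longest side to the sum of squares of the other two: 58² + 123² = 18493 < 28224 = 168².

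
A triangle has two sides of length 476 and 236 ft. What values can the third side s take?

240 < s < 712 (ft)

By the triangle inequality, s must be less than 476 + 236 = 712 and greater than |476 − 236| = 240.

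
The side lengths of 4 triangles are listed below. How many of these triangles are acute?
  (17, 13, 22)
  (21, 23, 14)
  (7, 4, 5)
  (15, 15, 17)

(17,13,22): 13²+17² = 458 < 484 = 22² → obtuse
(21,23,14): 14²+21² = 637 > 529 = 23² → acute
(7,4,5): 4²+5² = 41 < 49 = 7² → obtuse
(15,15,17): 15²+15² = 450 > 289 = 17² → acute
2 of the 4 are acute.

2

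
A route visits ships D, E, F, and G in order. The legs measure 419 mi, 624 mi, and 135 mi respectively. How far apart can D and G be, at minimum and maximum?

The maximum is all hops collinear in one direction: 419 + 624 + 135 = 1178.
The longest hop is 624; the others sum to 554. Folding the others back against it leaves at least 624 − 554 = 70.

70 ≤ DG ≤ 1178 mi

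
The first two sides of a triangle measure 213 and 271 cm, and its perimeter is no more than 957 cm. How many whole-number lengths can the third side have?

415

Triangle inequality: 58 < x < 484. Perimeter ≤ 957 gives x ≤ 957 − 213 − 271 = 473.
So 58 < x ≤ 473; integers 59 through 473: 415 values.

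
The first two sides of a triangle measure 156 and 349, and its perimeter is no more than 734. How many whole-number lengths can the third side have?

36

Triangle inequality: 193 < x < 505. Perimeter ≤ 734 gives x ≤ 734 − 156 − 349 = 229.
So 193 < x ≤ 229; integers 194 through 229: 36 values.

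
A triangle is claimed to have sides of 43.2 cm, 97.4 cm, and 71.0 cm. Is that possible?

The longest side is 97.4, and the other two sum to 114.2.
Since 114.2 > 97.4, the triangle inequality holds.

Yes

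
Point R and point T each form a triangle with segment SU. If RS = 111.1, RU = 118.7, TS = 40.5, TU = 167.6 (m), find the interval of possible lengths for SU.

127.1 < SU < 208.1

From triangle RSU: |111.1 − 118.7| < SU < 111.1 + 118.7, i.e. 7.6 < SU < 229.8.
From triangle TSU: 127.1 < SU < 208.1.
Both must hold, so SU lies in the intersection.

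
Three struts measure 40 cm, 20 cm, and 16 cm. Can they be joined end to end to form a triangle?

The longest side is 40, but the other two sum to only 36.
36 < 40, so the triangle inequality fails.

No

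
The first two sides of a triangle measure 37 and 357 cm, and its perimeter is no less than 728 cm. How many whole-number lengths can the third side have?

60

Triangle inequality: 320 < x < 394. Perimeter ≥ 728 gives x ≥ 728 − 37 − 357 = 334.
So 334 ≤ x < 394; integers 334 through 393: 60 values.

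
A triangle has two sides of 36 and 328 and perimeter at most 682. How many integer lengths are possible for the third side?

26

Triangle inequality: 292 < x < 364. Perimeter ≤ 682 gives x ≤ 682 − 36 − 328 = 318.
So 292 < x ≤ 318; integers 293 through 318: 26 values.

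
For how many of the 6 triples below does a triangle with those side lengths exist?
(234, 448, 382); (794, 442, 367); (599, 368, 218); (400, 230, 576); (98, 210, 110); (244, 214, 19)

(234,382,448): 234+382 > 448 → valid
(367,442,794): 367+442 > 794 → valid
(218,368,599): 218+368 ≤ 599 → not valid
(230,400,576): 230+400 > 576 → valid
(98,110,210): 98+110 ≤ 210 → not valid
(19,214,244): 19+214 ≤ 244 → not valid
3 of the 6 triples form a triangle.

3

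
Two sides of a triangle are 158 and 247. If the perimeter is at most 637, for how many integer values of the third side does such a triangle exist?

143

Triangle inequality: 89 < x < 405. Perimeter ≤ 637 gives x ≤ 637 − 158 − 247 = 232.
So 89 < x ≤ 232; integers 90 through 232: 143 values.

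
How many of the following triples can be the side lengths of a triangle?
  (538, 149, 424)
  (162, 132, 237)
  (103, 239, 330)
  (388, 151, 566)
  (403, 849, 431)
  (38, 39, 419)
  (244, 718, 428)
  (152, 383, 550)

3

(149,424,538): 149+424 > 538 → valid
(132,162,237): 132+162 > 237 → valid
(103,239,330): 103+239 > 330 → valid
(151,388,566): 151+388 ≤ 566 → not valid
(403,431,849): 403+431 ≤ 849 → not valid
(38,39,419): 38+39 ≤ 419 → not valid
(244,428,718): 244+428 ≤ 718 → not valid
(152,383,550): 152+383 ≤ 550 → not valid
3 of the 8 triples form a triangle.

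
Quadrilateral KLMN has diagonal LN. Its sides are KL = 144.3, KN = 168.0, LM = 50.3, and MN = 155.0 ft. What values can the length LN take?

104.7 < LN < 205.3

From triangle KLN: |144.3 − 168.0| < LN < 144.3 + 168.0, i.e. 23.7 < LN < 312.3.
From triangle MLN: 104.7 < LN < 205.3.
Both must hold, so LN lies in the intersection.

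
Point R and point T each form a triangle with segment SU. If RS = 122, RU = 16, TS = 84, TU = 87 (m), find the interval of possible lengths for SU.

106 < SU < 138

From triangle RSU: |122 − 16| < SU < 122 + 16, i.e. 106 < SU < 138.
From triangle TSU: 3 < SU < 171.
Both must hold, so SU lies in the intersection.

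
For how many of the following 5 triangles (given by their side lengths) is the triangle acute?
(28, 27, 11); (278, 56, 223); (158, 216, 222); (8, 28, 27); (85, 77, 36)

3

(28,27,11): 11²+27² = 850 > 784 = 28² → acute
(278,56,223): 56²+223² = 52865 < 77284 = 278² → obtuse
(158,216,222): 158²+216² = 71620 > 49284 = 222² → acute
(8,28,27): 8²+27² = 793 > 784 = 28² → acute
(85,77,36): 36²+77² = 7225 = 85² → right
3 of the 5 are acute.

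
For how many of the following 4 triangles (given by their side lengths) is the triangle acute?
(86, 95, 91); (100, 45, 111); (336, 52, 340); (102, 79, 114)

2

(86,95,91): 86²+91² = 15677 > 9025 = 95² → acute
(100,45,111): 45²+100² = 12025 < 12321 = 111² → obtuse
(336,52,340): 52²+336² = 115600 = 340² → right
(102,79,114): 79²+102² = 16645 > 12996 = 114² → acute
2 of the 4 are acute.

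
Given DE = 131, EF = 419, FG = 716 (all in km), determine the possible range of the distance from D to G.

166 ≤ DG ≤ 1266 km

The maximum is all hops collinear in one direction: 131 + 419 + 716 = 1266.
The longest hop is 716; the others sum to 550. Folding the others back against it leaves at least 716 − 550 = 166.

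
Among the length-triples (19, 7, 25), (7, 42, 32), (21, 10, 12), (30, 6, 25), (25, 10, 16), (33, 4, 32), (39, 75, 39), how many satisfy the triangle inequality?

(7,19,25): 7+19 > 25 → valid
(7,32,42): 7+32 ≤ 42 → not valid
(10,12,21): 10+12 > 21 → valid
(6,25,30): 6+25 > 30 → valid
(10,16,25): 10+16 > 25 → valid
(4,32,33): 4+32 > 33 → valid
(39,39,75): 39+39 > 75 → valid
6 of the 7 triples form a triangle.

6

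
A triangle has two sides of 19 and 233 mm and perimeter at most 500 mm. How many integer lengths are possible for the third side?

34

Triangle inequality: 214 < x < 252. Perimeter ≤ 500 gives x ≤ 500 − 19 − 233 = 248.
So 214 < x ≤ 248; integers 215 through 248: 34 values.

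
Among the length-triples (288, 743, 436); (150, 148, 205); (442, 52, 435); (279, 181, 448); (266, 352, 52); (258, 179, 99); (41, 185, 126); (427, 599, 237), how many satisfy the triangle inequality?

(288,436,743): 288+436 ≤ 743 → not valid
(148,150,205): 148+150 > 205 → valid
(52,435,442): 52+435 > 442 → valid
(181,279,448): 181+279 > 448 → valid
(52,266,352): 52+266 ≤ 352 → not valid
(99,179,258): 99+179 > 258 → valid
(41,126,185): 41+126 ≤ 185 → not valid
(237,427,599): 237+427 > 599 → valid
5 of the 8 triples form a triangle.

5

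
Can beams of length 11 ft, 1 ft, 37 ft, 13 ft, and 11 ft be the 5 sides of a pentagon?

For a pentagon, each side must be shorter than the sum of the others.
Here the longest side is 37, but the remaining 4 sides sum to only 36.

No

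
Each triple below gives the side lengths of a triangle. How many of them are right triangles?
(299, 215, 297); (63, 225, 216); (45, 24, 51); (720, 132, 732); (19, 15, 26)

(299,215,297): 215²+297² = 134434 > 89401 = 299² → acute
(63,225,216): 63²+216² = 50625 = 225² → right
(45,24,51): 24²+45² = 2601 = 51² → right
(720,132,732): 132²+720² = 535824 = 732² → right
(19,15,26): 15²+19² = 586 < 676 = 26² → obtuse
3 of the 5 are right.

3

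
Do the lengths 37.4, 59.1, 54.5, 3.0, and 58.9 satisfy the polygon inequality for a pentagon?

Yes

A pentagon exists iff every side is shorter than the sum of the others — equivalently, the longest side is less than the sum of the rest.
Longest side 59.1 < 153.8 (sum of the remaining 4), so yes.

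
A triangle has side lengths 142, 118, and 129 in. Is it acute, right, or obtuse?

Compare the square of the longest side to the sum of squares of the other two: 118² + 129² = 30565 > 20164 = 142².

acute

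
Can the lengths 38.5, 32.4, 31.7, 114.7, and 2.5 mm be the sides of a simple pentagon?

For a pentagon, each side must be shorter than the sum of the others.
Here the longest side is 114.7, but the remaining 4 sides sum to only 105.1.

No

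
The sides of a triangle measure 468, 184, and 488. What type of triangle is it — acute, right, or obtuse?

Compare the square of the longest side to the sum of squares of the other two: 184² + 468² = 252880 > 238144 = 488².

acute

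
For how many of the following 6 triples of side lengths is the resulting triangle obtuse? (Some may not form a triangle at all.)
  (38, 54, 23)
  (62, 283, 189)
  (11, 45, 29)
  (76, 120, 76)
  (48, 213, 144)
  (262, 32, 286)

3

(38,54,23): 23²+38² = 1973 < 2916 = 54² → obtuse
(62,283,189): 62+189 ≤ 283, not a triangle
(11,45,29): 11+29 ≤ 45, not a triangle
(76,120,76): 76²+76² = 11552 < 14400 = 120² → obtuse
(48,213,144): 48+144 ≤ 213, not a triangle
(262,32,286): 32²+262² = 69668 < 81796 = 286² → obtuse
3 of the 6 are obtuse.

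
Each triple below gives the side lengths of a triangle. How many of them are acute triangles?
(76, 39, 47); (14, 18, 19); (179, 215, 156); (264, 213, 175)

3

(76,39,47): 39²+47² = 3730 < 5776 = 76² → obtuse
(14,18,19): 14²+18² = 520 > 361 = 19² → acute
(179,215,156): 156²+179² = 56377 > 46225 = 215² → acute
(264,213,175): 175²+213² = 75994 > 69696 = 264² → acute
3 of the 4 are acute.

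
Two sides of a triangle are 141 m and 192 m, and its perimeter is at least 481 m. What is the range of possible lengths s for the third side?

Triangle inequality alone gives 51 < s < 333.
The perimeter condition gives s ≥ 481 − 141 − 192 = 148.
Intersecting the two: 148 ≤ s < 333.

148 ≤ s < 333 m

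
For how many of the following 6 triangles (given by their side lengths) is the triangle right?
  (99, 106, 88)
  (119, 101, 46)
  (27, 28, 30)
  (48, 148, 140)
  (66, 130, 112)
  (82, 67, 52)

2

(99,106,88): 88²+99² = 17545 > 11236 = 106² → acute
(119,101,46): 46²+101² = 12317 < 14161 = 119² → obtuse
(27,28,30): 27²+28² = 1513 > 900 = 30² → acute
(48,148,140): 48²+140² = 21904 = 148² → right
(66,130,112): 66²+112² = 16900 = 130² → right
(82,67,52): 52²+67² = 7193 > 6724 = 82² → acute
2 of the 6 are right.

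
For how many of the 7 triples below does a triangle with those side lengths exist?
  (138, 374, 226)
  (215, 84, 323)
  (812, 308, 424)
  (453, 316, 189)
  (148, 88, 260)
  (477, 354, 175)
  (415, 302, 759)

(138,226,374): 138+226 ≤ 374 → not valid
(84,215,323): 84+215 ≤ 323 → not valid
(308,424,812): 308+424 ≤ 812 → not valid
(189,316,453): 189+316 > 453 → valid
(88,148,260): 88+148 ≤ 260 → not valid
(175,354,477): 175+354 > 477 → valid
(302,415,759): 302+415 ≤ 759 → not valid
2 of the 7 triples form a triangle.

2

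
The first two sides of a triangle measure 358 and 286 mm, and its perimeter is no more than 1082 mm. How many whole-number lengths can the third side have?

366

Triangle inequality: 72 < x < 644. Perimeter ≤ 1082 gives x ≤ 1082 − 358 − 286 = 438.
So 72 < x ≤ 438; integers 73 through 438: 366 values.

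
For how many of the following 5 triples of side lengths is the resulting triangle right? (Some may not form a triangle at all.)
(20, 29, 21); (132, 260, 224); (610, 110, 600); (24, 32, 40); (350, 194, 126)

(20,29,21): 20²+21² = 841 = 29² → right
(132,260,224): 132²+224² = 67600 = 260² → right
(610,110,600): 110²+600² = 372100 = 610² → right
(24,32,40): 24²+32² = 1600 = 40² → right
(350,194,126): 126+194 ≤ 350, not a triangle
4 of the 5 are right.

4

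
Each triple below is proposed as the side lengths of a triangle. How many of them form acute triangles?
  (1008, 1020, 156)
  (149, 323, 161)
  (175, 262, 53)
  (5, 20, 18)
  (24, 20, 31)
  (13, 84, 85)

1

(1008,1020,156): 156²+1008² = 1040400 = 1020² → right
(149,323,161): 149+161 ≤ 323, not a triangle
(175,262,53): 53+175 ≤ 262, not a triangle
(5,20,18): 5²+18² = 349 < 400 = 20² → obtuse
(24,20,31): 20²+24² = 976 > 961 = 31² → acute
(13,84,85): 13²+84² = 7225 = 85² → right
1 of the 6 is acute.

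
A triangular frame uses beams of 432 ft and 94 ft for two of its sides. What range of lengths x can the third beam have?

By the triangle inequality, x must be less than 432 + 94 = 526 and greater than |432 − 94| = 338.

338 < x < 526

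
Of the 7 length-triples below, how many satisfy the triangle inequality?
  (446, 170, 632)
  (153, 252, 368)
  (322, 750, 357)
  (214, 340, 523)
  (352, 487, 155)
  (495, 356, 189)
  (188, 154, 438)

4

(170,446,632): 170+446 ≤ 632 → not valid
(153,252,368): 153+252 > 368 → valid
(322,357,750): 322+357 ≤ 750 → not valid
(214,340,523): 214+340 > 523 → valid
(155,352,487): 155+352 > 487 → valid
(189,356,495): 189+356 > 495 → valid
(154,188,438): 154+188 ≤ 438 → not valid
4 of the 7 triples form a triangle.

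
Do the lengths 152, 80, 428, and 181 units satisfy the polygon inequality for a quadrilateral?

For a quadrilateral, each side must be shorter than the sum of the others.
Here the longest side is 428, but the remaining 3 sides sum to only 413.

No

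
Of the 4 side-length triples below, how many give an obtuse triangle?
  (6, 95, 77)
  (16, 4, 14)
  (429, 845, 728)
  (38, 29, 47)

1

(6,95,77): 6+77 ≤ 95, not a triangle
(16,4,14): 4²+14² = 212 < 256 = 16² → obtuse
(429,845,728): 429²+728² = 714025 = 845² → right
(38,29,47): 29²+38² = 2285 > 2209 = 47² → acute
1 of the 4 is obtuse.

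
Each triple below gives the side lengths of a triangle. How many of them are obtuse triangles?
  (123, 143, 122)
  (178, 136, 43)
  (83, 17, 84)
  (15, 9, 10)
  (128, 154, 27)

(123,143,122): 122²+123² = 30013 > 20449 = 143² → acute
(178,136,43): 43²+136² = 20345 < 31684 = 178² → obtuse
(83,17,84): 17²+83² = 7178 > 7056 = 84² → acute
(15,9,10): 9²+10² = 181 < 225 = 15² → obtuse
(128,154,27): 27²+128² = 17113 < 23716 = 154² → obtuse
3 of the 5 are obtuse.

3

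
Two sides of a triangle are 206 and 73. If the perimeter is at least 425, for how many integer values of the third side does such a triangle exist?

Triangle inequality: 133 < x < 279. Perimeter ≥ 425 gives x ≥ 425 − 206 − 73 = 146.
So 146 ≤ x < 279; integers 146 through 278: 133 values.

133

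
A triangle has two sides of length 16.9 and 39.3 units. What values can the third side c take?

By the triangle inequality, c must be less than 16.9 + 39.3 = 56.2 and greater than |16.9 − 39.3| = 22.4.

22.4 < c < 56.2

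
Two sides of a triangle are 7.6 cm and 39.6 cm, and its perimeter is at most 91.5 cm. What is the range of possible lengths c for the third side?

Triangle inequality alone gives 32.0 < c < 47.2.
The perimeter condition gives c ≤ 91.5 − 7.6 − 39.6 = 44.3.
Intersecting the two: 32.0 < c ≤ 44.3.

32.0 < c ≤ 44.3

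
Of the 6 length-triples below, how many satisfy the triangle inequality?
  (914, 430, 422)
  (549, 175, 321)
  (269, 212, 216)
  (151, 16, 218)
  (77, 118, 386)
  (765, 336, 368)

(422,430,914): 422+430 ≤ 914 → not valid
(175,321,549): 175+321 ≤ 549 → not valid
(212,216,269): 212+216 > 269 → valid
(16,151,218): 16+151 ≤ 218 → not valid
(77,118,386): 77+118 ≤ 386 → not valid
(336,368,765): 336+368 ≤ 765 → not valid
1 of the 6 triples forms a triangle.

1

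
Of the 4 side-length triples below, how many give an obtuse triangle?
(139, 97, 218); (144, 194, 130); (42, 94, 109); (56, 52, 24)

(139,97,218): 97²+139² = 28730 < 47524 = 218² → obtuse
(144,194,130): 130²+144² = 37636 = 194² → right
(42,94,109): 42²+94² = 10600 < 11881 = 109² → obtuse
(56,52,24): 24²+52² = 3280 > 3136 = 56² → acute
2 of the 4 are obtuse.

2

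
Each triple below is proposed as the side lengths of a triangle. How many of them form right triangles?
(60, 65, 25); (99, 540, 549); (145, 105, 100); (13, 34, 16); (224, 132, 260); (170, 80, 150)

5

(60,65,25): 25²+60² = 4225 = 65² → right
(99,540,549): 99²+540² = 301401 = 549² → right
(145,105,100): 100²+105² = 21025 = 145² → right
(13,34,16): 13+16 ≤ 34, not a triangle
(224,132,260): 132²+224² = 67600 = 260² → right
(170,80,150): 80²+150² = 28900 = 170² → right
5 of the 6 are right.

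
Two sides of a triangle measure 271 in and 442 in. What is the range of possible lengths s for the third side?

By the triangle inequality, s must be less than 271 + 442 = 713 and greater than |271 − 442| = 171.

171 < s < 713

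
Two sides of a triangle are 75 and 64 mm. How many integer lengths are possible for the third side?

127

The third side lies in the open interval (11, 139).
Integers from 12 to 138 inclusive: 138 − 12 + 1 = 127.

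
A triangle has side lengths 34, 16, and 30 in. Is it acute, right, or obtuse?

right

Compare the square of the longest side to the sum of squares of the other two: 16² + 30² = 1156 = 34².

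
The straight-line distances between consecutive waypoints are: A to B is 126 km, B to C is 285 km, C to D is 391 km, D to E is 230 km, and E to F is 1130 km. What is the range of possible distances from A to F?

98 ≤ AF ≤ 2162 km

The maximum is all hops collinear in one direction: 126 + 285 + 391 + 230 + 1130 = 2162.
The longest hop is 1130; the others sum to 1032. Folding the others back against it leaves at least 1130 − 1032 = 98.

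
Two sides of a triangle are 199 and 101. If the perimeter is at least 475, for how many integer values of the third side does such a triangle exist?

Triangle inequality: 98 < x < 300. Perimeter ≥ 475 gives x ≥ 475 − 199 − 101 = 175.
So 175 ≤ x < 300; integers 175 through 299: 125 values.

125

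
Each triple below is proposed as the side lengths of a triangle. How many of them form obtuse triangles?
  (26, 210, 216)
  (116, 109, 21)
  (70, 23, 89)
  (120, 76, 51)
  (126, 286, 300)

(26,210,216): 26²+210² = 44776 < 46656 = 216² → obtuse
(116,109,21): 21²+109² = 12322 < 13456 = 116² → obtuse
(70,23,89): 23²+70² = 5429 < 7921 = 89² → obtuse
(120,76,51): 51²+76² = 8377 < 14400 = 120² → obtuse
(126,286,300): 126²+286² = 97672 > 90000 = 300² → acute
4 of the 5 are obtuse.

4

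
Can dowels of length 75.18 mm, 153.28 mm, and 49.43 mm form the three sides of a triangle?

No

The longest side is 153.28, but the other two sum to only 124.61.
124.61 < 153.28, so the triangle inequality fails.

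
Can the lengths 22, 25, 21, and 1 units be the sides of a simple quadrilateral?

A quadrilateral exists iff every side is shorter than the sum of the others — equivalently, the longest side is less than the sum of the rest.
Longest side 25 < 44 (sum of the remaining 3), so yes.

Yes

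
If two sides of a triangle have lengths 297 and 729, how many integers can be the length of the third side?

593

The third side lies in the open interval (432, 1026).
Integers from 433 to 1025 inclusive: 1025 − 433 + 1 = 593.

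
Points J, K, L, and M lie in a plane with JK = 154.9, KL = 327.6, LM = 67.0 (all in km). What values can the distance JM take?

105.7 ≤ JM ≤ 549.5 km

The maximum is all hops collinear in one direction: 154.9 + 327.6 + 67.0 = 549.5.
The longest hop is 327.6; the others sum to 221.9. Folding the others back against it leaves at least 327.6 − 221.9 = 105.7.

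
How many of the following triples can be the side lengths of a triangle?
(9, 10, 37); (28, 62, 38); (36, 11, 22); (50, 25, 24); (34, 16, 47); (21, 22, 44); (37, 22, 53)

3

(9,10,37): 9+10 ≤ 37 → not valid
(28,38,62): 28+38 > 62 → valid
(11,22,36): 11+22 ≤ 36 → not valid
(24,25,50): 24+25 ≤ 50 → not valid
(16,34,47): 16+34 > 47 → valid
(21,22,44): 21+22 ≤ 44 → not valid
(22,37,53): 22+37 > 53 → valid
3 of the 7 triples form a triangle.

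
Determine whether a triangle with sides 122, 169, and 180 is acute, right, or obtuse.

Compare the square of the longest side to the sum of squares of the other two: 122² + 169² = 43445 > 32400 = 180².

acute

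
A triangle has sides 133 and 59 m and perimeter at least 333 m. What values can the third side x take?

141 ≤ x < 192

Triangle inequality alone gives 74 < x < 192.
The perimeter condition gives x ≥ 333 − 133 − 59 = 141.
Intersecting the two: 141 ≤ x < 192.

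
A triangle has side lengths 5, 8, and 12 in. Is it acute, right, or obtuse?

Compare the square of the longest side to the sum of squares of the other two: 5² + 8² = 89 < 144 = 12².

obtuse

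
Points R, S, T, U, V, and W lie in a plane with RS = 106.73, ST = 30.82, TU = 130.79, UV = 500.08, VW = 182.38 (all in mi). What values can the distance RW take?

The maximum is all hops collinear in one direction: 106.73 + 30.82 + 130.79 + 500.08 + 182.38 = 950.80.
The longest hop is 500.08; the others sum to 450.72. Folding the others back against it leaves at least 500.08 − 450.72 = 49.36.

49.36 ≤ RW ≤ 950.80 mi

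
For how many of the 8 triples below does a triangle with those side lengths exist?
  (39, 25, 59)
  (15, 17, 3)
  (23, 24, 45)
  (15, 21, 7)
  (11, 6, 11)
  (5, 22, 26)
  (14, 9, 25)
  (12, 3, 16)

(25,39,59): 25+39 > 59 → valid
(3,15,17): 3+15 > 17 → valid
(23,24,45): 23+24 > 45 → valid
(7,15,21): 7+15 > 21 → valid
(6,11,11): 6+11 > 11 → valid
(5,22,26): 5+22 > 26 → valid
(9,14,25): 9+14 ≤ 25 → not valid
(3,12,16): 3+12 ≤ 16 → not valid
6 of the 8 triples form a triangle.

6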